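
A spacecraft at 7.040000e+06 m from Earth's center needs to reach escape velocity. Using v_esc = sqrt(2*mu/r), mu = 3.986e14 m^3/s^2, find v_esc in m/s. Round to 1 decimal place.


Step 1: 2*mu/r = 2 * 3.986e14 / 7.040000e+06 = 113238636.3636
Step 2: v_esc = sqrt(113238636.3636) = 10641.4 m/s

10641.4


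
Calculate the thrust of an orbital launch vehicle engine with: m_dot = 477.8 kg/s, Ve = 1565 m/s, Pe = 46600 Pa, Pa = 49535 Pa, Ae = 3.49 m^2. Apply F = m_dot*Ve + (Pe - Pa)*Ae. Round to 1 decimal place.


Step 1: Momentum thrust = m_dot * Ve = 477.8 * 1565 = 747757.0 N
Step 2: Pressure thrust = (Pe - Pa) * Ae = (46600 - 49535) * 3.49 = -10243.15 N
Step 3: Total thrust F = 747757.0 + -10243.15 = 737513.9 N

737513.9


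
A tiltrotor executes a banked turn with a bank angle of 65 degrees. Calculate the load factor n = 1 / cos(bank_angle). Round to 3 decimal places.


Step 1: Convert 65 degrees to radians = 1.134464
Step 2: cos(65 deg) = 0.422618
Step 3: n = 1 / 0.422618 = 2.366

2.366


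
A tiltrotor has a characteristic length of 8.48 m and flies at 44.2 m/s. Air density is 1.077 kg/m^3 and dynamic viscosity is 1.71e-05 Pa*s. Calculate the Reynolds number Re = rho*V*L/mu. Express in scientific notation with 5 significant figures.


Step 1: Numerator = rho * V * L = 1.077 * 44.2 * 8.48 = 403.676832
Step 2: Re = 403.676832 / 1.71e-05
Step 3: Re = 2.3607e+07

2.3607e+07


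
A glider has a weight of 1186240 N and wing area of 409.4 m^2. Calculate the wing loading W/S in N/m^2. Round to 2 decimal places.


Step 1: Wing loading = W / S = 1186240 / 409.4
Step 2: Wing loading = 2897.51 N/m^2

2897.51


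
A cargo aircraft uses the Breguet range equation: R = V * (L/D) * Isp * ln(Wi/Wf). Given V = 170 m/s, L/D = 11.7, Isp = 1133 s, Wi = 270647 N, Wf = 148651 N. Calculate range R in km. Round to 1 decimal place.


Step 1: Coefficient = V * (L/D) * Isp = 170 * 11.7 * 1133 = 2253537.0 m
Step 2: Wi/Wf = 270647 / 148651 = 1.820687
Step 3: ln(1.820687) = 0.599214
Step 4: R = 2253537.0 * 0.599214 = 1350351.2 m = 1350.4 km

1350.4


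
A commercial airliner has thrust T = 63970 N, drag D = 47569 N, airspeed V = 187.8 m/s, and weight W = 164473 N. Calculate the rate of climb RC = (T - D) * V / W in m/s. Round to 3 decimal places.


Step 1: Excess thrust = T - D = 63970 - 47569 = 16401 N
Step 2: Excess power = 16401 * 187.8 = 3080107.8 W
Step 3: RC = 3080107.8 / 164473 = 18.727 m/s

18.727


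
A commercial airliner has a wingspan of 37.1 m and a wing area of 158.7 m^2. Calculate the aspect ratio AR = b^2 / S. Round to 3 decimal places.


Step 1: b^2 = 37.1^2 = 1376.41
Step 2: AR = 1376.41 / 158.7 = 8.673

8.673


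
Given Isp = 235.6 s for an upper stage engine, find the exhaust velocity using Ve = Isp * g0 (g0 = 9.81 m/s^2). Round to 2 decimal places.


Step 1: Ve = Isp * g0 = 235.6 * 9.81
Step 2: Ve = 2311.24 m/s

2311.24


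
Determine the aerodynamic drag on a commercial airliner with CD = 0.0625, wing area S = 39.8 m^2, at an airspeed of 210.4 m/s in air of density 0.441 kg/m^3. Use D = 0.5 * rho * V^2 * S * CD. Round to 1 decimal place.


Step 1: Dynamic pressure q = 0.5 * 0.441 * 210.4^2 = 9761.1293 Pa
Step 2: Drag D = q * S * CD = 9761.1293 * 39.8 * 0.0625
Step 3: D = 24280.8 N

24280.8


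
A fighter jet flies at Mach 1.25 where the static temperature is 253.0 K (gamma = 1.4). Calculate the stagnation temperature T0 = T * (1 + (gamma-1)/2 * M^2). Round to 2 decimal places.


Step 1: (gamma-1)/2 = 0.2
Step 2: M^2 = 1.5625
Step 3: 1 + 0.2 * 1.5625 = 1.3125
Step 4: T0 = 253.0 * 1.3125 = 332.06 K

332.06


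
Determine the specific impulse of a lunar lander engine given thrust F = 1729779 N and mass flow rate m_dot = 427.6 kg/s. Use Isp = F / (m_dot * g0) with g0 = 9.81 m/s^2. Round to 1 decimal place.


Step 1: m_dot * g0 = 427.6 * 9.81 = 4194.76
Step 2: Isp = 1729779 / 4194.76 = 412.4 s

412.4


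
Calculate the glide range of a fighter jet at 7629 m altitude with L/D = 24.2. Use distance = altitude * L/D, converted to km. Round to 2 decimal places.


Step 1: Glide distance = altitude * L/D = 7629 * 24.2 = 184621.8 m
Step 2: Convert to km: 184621.8 / 1000 = 184.62 km

184.62


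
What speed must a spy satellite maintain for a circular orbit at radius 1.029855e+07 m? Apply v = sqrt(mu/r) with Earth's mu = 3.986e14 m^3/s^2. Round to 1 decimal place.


Step 1: mu / r = 3.986e14 / 1.029855e+07 = 38704477.8148
Step 2: v = sqrt(38704477.8148) = 6221.3 m/s

6221.3


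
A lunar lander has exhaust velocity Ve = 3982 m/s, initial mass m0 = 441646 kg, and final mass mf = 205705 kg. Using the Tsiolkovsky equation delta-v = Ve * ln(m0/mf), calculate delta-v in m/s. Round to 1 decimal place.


Step 1: Mass ratio m0/mf = 441646 / 205705 = 2.146987
Step 2: ln(2.146987) = 0.764066
Step 3: delta-v = 3982 * 0.764066 = 3042.5 m/s

3042.5


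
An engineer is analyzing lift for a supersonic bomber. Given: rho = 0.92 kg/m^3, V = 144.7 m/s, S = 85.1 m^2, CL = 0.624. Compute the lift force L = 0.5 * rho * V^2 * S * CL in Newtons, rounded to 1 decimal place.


Step 1: Calculate dynamic pressure q = 0.5 * 0.92 * 144.7^2 = 0.5 * 0.92 * 20938.09 = 9631.5214 Pa
Step 2: Multiply by wing area and lift coefficient: L = 9631.5214 * 85.1 * 0.624
Step 3: L = 819642.4711 * 0.624 = 511456.9 N

511456.9


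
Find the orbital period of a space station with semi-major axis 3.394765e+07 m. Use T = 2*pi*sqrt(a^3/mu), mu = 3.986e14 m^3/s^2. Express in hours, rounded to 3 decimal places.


Step 1: a^3 / mu = 3.912273e+22 / 3.986e14 = 9.815035e+07
Step 2: sqrt(9.815035e+07) = 9907.0859 s
Step 3: T = 2*pi * 9907.0859 = 62248.06 s
Step 4: T in hours = 62248.06 / 3600 = 17.291 hours

17.291


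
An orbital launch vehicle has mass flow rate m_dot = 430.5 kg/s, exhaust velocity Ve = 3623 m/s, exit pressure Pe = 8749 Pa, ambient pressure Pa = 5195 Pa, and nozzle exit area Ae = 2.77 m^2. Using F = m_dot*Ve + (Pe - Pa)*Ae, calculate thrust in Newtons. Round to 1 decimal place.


Step 1: Momentum thrust = m_dot * Ve = 430.5 * 3623 = 1559701.5 N
Step 2: Pressure thrust = (Pe - Pa) * Ae = (8749 - 5195) * 2.77 = 9844.58 N
Step 3: Total thrust F = 1559701.5 + 9844.58 = 1569546.1 N

1569546.1


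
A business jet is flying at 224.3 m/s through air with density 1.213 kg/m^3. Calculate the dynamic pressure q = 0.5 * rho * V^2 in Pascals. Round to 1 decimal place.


Step 1: V^2 = 224.3^2 = 50310.49
Step 2: q = 0.5 * 1.213 * 50310.49
Step 3: q = 30513.3 Pa

30513.3


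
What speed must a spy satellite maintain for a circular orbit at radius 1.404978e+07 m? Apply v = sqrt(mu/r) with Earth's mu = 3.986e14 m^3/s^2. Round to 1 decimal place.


Step 1: mu / r = 3.986e14 / 1.404978e+07 = 28370550.998
Step 2: v = sqrt(28370550.998) = 5326.4 m/s

5326.4


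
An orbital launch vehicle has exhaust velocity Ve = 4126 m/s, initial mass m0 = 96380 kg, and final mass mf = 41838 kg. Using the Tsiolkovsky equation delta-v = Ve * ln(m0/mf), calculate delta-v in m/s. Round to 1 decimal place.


Step 1: Mass ratio m0/mf = 96380 / 41838 = 2.303647
Step 2: ln(2.303647) = 0.834494
Step 3: delta-v = 4126 * 0.834494 = 3443.1 m/s

3443.1


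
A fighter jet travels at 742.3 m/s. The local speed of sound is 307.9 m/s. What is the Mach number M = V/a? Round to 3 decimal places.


Step 1: M = V / a = 742.3 / 307.9
Step 2: M = 2.411

2.411


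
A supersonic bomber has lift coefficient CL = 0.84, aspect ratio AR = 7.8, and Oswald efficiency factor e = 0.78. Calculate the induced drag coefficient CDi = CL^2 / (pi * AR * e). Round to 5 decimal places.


Step 1: CL^2 = 0.84^2 = 0.7056
Step 2: pi * AR * e = 3.14159 * 7.8 * 0.78 = 19.11345
Step 3: CDi = 0.7056 / 19.11345 = 0.03692

0.03692


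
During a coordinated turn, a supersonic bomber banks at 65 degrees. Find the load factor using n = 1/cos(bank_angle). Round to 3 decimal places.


Step 1: Convert 65 degrees to radians = 1.134464
Step 2: cos(65 deg) = 0.422618
Step 3: n = 1 / 0.422618 = 2.366

2.366


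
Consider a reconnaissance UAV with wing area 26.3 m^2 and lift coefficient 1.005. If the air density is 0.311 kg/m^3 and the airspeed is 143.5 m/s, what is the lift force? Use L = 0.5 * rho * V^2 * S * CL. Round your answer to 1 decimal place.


Step 1: Calculate dynamic pressure q = 0.5 * 0.311 * 143.5^2 = 0.5 * 0.311 * 20592.25 = 3202.0949 Pa
Step 2: Multiply by wing area and lift coefficient: L = 3202.0949 * 26.3 * 1.005
Step 3: L = 84215.0952 * 1.005 = 84636.2 N

84636.2


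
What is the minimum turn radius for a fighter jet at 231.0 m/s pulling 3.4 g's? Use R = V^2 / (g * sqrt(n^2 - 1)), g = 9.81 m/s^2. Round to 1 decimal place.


Step 1: V^2 = 231.0^2 = 53361.0
Step 2: n^2 - 1 = 3.4^2 - 1 = 10.56
Step 3: sqrt(10.56) = 3.249615
Step 4: R = 53361.0 / (9.81 * 3.249615) = 1673.9 m

1673.9


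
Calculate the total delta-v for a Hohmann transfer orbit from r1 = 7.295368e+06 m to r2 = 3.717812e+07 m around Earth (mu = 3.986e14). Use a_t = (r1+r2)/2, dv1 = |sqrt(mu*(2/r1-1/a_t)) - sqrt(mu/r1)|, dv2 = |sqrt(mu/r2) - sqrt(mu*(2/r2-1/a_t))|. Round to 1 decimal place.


Step 1: Transfer semi-major axis a_t = (7.295368e+06 + 3.717812e+07) / 2 = 2.223674e+07 m
Step 2: v1 (circular at r1) = sqrt(mu/r1) = 7391.71 m/s
Step 3: v_t1 = sqrt(mu*(2/r1 - 1/a_t)) = 9557.69 m/s
Step 4: dv1 = |9557.69 - 7391.71| = 2165.98 m/s
Step 5: v2 (circular at r2) = 3274.35 m/s, v_t2 = 1875.48 m/s
Step 6: dv2 = |3274.35 - 1875.48| = 1398.87 m/s
Step 7: Total delta-v = 2165.98 + 1398.87 = 3564.8 m/s

3564.8


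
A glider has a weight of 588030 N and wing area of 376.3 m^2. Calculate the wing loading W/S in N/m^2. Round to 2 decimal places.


Step 1: Wing loading = W / S = 588030 / 376.3
Step 2: Wing loading = 1562.66 N/m^2

1562.66


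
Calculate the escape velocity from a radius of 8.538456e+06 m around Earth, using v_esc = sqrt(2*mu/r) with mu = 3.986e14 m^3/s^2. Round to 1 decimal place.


Step 1: 2*mu/r = 2 * 3.986e14 / 8.538456e+06 = 93365826.3274
Step 2: v_esc = sqrt(93365826.3274) = 9662.6 m/s

9662.6


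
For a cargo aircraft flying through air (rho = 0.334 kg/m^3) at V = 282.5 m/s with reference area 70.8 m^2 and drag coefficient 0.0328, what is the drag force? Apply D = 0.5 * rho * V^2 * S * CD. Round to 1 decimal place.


Step 1: Dynamic pressure q = 0.5 * 0.334 * 282.5^2 = 13327.6438 Pa
Step 2: Drag D = q * S * CD = 13327.6438 * 70.8 * 0.0328
Step 3: D = 30950.0 N

30950.0


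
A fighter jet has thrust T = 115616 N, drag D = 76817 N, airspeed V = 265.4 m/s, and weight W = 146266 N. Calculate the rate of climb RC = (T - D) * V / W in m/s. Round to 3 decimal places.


Step 1: Excess thrust = T - D = 115616 - 76817 = 38799 N
Step 2: Excess power = 38799 * 265.4 = 10297254.6 W
Step 3: RC = 10297254.6 / 146266 = 70.401 m/s

70.401


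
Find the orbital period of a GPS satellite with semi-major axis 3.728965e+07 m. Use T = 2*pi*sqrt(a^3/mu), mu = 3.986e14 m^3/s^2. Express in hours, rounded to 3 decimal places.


Step 1: a^3 / mu = 5.185193e+22 / 3.986e14 = 1.300851e+08
Step 2: sqrt(1.300851e+08) = 11405.4865 s
Step 3: T = 2*pi * 11405.4865 = 71662.78 s
Step 4: T in hours = 71662.78 / 3600 = 19.906 hours

19.906


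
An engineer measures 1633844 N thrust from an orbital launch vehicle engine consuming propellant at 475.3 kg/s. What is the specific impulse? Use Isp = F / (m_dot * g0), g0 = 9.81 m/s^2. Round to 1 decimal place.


Step 1: m_dot * g0 = 475.3 * 9.81 = 4662.69
Step 2: Isp = 1633844 / 4662.69 = 350.4 s

350.4


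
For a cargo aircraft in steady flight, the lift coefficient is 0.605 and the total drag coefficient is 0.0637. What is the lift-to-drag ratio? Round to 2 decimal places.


Step 1: L/D = CL / CD = 0.605 / 0.0637
Step 2: L/D = 9.50

9.50


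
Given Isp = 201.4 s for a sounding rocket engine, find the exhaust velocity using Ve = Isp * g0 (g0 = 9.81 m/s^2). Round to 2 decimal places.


Step 1: Ve = Isp * g0 = 201.4 * 9.81
Step 2: Ve = 1975.73 m/s

1975.73


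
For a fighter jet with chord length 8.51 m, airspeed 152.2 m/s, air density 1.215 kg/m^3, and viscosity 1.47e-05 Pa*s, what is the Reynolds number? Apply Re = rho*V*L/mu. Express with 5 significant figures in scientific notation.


Step 1: Numerator = rho * V * L = 1.215 * 152.2 * 8.51 = 1573.69473
Step 2: Re = 1573.69473 / 1.47e-05
Step 3: Re = 1.0705e+08

1.0705e+08


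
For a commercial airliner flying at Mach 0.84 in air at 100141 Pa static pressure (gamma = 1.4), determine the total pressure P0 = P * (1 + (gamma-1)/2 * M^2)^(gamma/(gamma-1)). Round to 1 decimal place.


Step 1: (gamma-1)/2 * M^2 = 0.2 * 0.7056 = 0.14112
Step 2: 1 + 0.14112 = 1.14112
Step 3: Exponent gamma/(gamma-1) = 3.5
Step 4: P0 = 100141 * 1.14112^3.5 = 158954.0 Pa

158954.0


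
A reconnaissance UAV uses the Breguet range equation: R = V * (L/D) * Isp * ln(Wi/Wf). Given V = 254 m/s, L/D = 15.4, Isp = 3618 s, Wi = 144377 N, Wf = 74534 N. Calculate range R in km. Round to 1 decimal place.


Step 1: Coefficient = V * (L/D) * Isp = 254 * 15.4 * 3618 = 14152168.8 m
Step 2: Wi/Wf = 144377 / 74534 = 1.937062
Step 3: ln(1.937062) = 0.661173
Step 4: R = 14152168.8 * 0.661173 = 9357025.3 m = 9357.0 km

9357.0


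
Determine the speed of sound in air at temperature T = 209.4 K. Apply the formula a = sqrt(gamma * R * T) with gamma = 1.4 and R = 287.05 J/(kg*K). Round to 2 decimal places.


Step 1: gamma * R * T = 1.4 * 287.05 * 209.4 = 84151.578
Step 2: a = sqrt(84151.578) = 290.09 m/s

290.09


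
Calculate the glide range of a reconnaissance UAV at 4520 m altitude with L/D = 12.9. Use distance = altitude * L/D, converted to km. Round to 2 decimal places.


Step 1: Glide distance = altitude * L/D = 4520 * 12.9 = 58308.0 m
Step 2: Convert to km: 58308.0 / 1000 = 58.31 km

58.31


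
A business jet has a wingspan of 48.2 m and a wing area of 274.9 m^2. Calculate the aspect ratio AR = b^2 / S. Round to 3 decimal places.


Step 1: b^2 = 48.2^2 = 2323.24
Step 2: AR = 2323.24 / 274.9 = 8.451

8.451


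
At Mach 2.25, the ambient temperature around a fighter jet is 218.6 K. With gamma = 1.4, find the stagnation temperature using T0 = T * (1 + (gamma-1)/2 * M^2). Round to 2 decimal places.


Step 1: (gamma-1)/2 = 0.2
Step 2: M^2 = 5.0625
Step 3: 1 + 0.2 * 5.0625 = 2.0125
Step 4: T0 = 218.6 * 2.0125 = 439.93 K

439.93


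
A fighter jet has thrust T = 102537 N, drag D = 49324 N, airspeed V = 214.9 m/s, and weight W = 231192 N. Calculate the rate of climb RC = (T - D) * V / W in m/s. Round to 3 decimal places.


Step 1: Excess thrust = T - D = 102537 - 49324 = 53213 N
Step 2: Excess power = 53213 * 214.9 = 11435473.7 W
Step 3: RC = 11435473.7 / 231192 = 49.463 m/s

49.463


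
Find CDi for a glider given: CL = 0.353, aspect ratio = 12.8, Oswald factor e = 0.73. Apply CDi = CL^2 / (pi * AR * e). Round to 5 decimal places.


Step 1: CL^2 = 0.353^2 = 0.124609
Step 2: pi * AR * e = 3.14159 * 12.8 * 0.73 = 29.355042
Step 3: CDi = 0.124609 / 29.355042 = 0.00424

0.00424


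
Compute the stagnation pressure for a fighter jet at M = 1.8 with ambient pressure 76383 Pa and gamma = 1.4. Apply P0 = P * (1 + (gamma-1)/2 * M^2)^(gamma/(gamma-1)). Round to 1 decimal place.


Step 1: (gamma-1)/2 * M^2 = 0.2 * 3.24 = 0.648
Step 2: 1 + 0.648 = 1.648
Step 3: Exponent gamma/(gamma-1) = 3.5
Step 4: P0 = 76383 * 1.648^3.5 = 438881.2 Pa

438881.2


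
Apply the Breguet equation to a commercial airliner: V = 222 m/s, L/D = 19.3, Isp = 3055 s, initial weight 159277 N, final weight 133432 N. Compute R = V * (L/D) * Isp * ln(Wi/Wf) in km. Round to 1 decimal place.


Step 1: Coefficient = V * (L/D) * Isp = 222 * 19.3 * 3055 = 13089453.0 m
Step 2: Wi/Wf = 159277 / 133432 = 1.193694
Step 3: ln(1.193694) = 0.177053
Step 4: R = 13089453.0 * 0.177053 = 2317524.8 m = 2317.5 km

2317.5


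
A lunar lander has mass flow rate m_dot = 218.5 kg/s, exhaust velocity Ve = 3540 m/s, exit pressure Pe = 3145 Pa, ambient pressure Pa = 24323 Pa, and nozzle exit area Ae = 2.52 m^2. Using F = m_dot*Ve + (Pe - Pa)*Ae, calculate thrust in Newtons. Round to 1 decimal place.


Step 1: Momentum thrust = m_dot * Ve = 218.5 * 3540 = 773490.0 N
Step 2: Pressure thrust = (Pe - Pa) * Ae = (3145 - 24323) * 2.52 = -53368.56 N
Step 3: Total thrust F = 773490.0 + -53368.56 = 720121.4 N

720121.4


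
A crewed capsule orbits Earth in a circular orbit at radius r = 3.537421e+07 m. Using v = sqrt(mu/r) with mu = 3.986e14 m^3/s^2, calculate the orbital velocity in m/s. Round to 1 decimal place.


Step 1: mu / r = 3.986e14 / 3.537421e+07 = 11268096.1638
Step 2: v = sqrt(11268096.1638) = 3356.8 m/s

3356.8


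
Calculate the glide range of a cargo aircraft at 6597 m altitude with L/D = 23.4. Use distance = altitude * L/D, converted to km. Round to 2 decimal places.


Step 1: Glide distance = altitude * L/D = 6597 * 23.4 = 154369.8 m
Step 2: Convert to km: 154369.8 / 1000 = 154.37 km

154.37


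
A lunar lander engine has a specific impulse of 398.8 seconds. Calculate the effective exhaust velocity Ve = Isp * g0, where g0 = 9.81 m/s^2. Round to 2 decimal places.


Step 1: Ve = Isp * g0 = 398.8 * 9.81
Step 2: Ve = 3912.23 m/s

3912.23


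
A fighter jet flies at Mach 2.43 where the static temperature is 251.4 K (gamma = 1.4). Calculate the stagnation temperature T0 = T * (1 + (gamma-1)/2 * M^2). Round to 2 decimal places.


Step 1: (gamma-1)/2 = 0.2
Step 2: M^2 = 5.9049
Step 3: 1 + 0.2 * 5.9049 = 2.18098
Step 4: T0 = 251.4 * 2.18098 = 548.30 K

548.30


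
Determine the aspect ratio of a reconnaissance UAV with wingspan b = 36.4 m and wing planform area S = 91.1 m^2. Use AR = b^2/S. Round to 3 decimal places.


Step 1: b^2 = 36.4^2 = 1324.96
Step 2: AR = 1324.96 / 91.1 = 14.544

14.544


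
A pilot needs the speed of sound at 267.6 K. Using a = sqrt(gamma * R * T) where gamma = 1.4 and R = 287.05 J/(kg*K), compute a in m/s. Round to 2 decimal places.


Step 1: gamma * R * T = 1.4 * 287.05 * 267.6 = 107540.412
Step 2: a = sqrt(107540.412) = 327.93 m/s

327.93


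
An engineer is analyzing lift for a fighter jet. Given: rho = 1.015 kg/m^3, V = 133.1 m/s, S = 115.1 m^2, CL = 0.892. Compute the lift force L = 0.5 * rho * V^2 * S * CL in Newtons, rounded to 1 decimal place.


Step 1: Calculate dynamic pressure q = 0.5 * 1.015 * 133.1^2 = 0.5 * 1.015 * 17715.61 = 8990.6721 Pa
Step 2: Multiply by wing area and lift coefficient: L = 8990.6721 * 115.1 * 0.892
Step 3: L = 1034826.3558 * 0.892 = 923065.1 N

923065.1


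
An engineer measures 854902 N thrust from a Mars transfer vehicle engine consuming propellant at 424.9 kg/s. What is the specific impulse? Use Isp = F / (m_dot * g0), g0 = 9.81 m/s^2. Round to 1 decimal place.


Step 1: m_dot * g0 = 424.9 * 9.81 = 4168.27
Step 2: Isp = 854902 / 4168.27 = 205.1 s

205.1


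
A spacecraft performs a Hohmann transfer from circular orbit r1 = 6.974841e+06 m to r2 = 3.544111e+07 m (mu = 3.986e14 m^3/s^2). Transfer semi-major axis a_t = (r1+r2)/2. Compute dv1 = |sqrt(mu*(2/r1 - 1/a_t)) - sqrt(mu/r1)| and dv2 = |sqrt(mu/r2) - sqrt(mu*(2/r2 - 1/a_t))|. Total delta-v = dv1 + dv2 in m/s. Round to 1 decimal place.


Step 1: Transfer semi-major axis a_t = (6.974841e+06 + 3.544111e+07) / 2 = 2.120798e+07 m
Step 2: v1 (circular at r1) = sqrt(mu/r1) = 7559.65 m/s
Step 3: v_t1 = sqrt(mu*(2/r1 - 1/a_t)) = 9772.5 m/s
Step 4: dv1 = |9772.5 - 7559.65| = 2212.85 m/s
Step 5: v2 (circular at r2) = 3353.63 m/s, v_t2 = 1923.24 m/s
Step 6: dv2 = |3353.63 - 1923.24| = 1430.39 m/s
Step 7: Total delta-v = 2212.85 + 1430.39 = 3643.2 m/s

3643.2


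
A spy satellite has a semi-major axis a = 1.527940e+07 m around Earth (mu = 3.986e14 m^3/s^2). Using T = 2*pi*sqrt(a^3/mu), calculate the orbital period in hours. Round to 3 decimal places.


Step 1: a^3 / mu = 3.567130e+21 / 3.986e14 = 8.949146e+06
Step 2: sqrt(8.949146e+06) = 2991.5124 s
Step 3: T = 2*pi * 2991.5124 = 18796.23 s
Step 4: T in hours = 18796.23 / 3600 = 5.221 hours

5.221


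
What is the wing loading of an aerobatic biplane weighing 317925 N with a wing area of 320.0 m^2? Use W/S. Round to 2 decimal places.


Step 1: Wing loading = W / S = 317925 / 320.0
Step 2: Wing loading = 993.52 N/m^2

993.52


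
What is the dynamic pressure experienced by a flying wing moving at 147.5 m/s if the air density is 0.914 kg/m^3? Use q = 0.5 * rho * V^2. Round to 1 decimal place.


Step 1: V^2 = 147.5^2 = 21756.25
Step 2: q = 0.5 * 0.914 * 21756.25
Step 3: q = 9942.6 Pa

9942.6


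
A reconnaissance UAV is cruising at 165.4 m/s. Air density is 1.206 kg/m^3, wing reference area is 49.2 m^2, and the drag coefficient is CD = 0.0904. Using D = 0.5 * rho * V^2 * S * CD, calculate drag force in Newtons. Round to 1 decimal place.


Step 1: Dynamic pressure q = 0.5 * 1.206 * 165.4^2 = 16496.3675 Pa
Step 2: Drag D = q * S * CD = 16496.3675 * 49.2 * 0.0904
Step 3: D = 73370.6 N

73370.6


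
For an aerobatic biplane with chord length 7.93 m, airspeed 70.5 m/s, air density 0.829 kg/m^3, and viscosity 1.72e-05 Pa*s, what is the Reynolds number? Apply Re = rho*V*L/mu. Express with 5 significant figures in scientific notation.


Step 1: Numerator = rho * V * L = 0.829 * 70.5 * 7.93 = 463.464885
Step 2: Re = 463.464885 / 1.72e-05
Step 3: Re = 2.6946e+07

2.6946e+07


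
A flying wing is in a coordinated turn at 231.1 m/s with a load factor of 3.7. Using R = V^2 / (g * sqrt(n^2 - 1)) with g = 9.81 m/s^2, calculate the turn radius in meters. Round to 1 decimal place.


Step 1: V^2 = 231.1^2 = 53407.21
Step 2: n^2 - 1 = 3.7^2 - 1 = 12.69
Step 3: sqrt(12.69) = 3.562303
Step 4: R = 53407.21 / (9.81 * 3.562303) = 1528.3 m

1528.3


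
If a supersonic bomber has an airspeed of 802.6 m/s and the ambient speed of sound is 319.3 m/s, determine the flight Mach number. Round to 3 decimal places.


Step 1: M = V / a = 802.6 / 319.3
Step 2: M = 2.514

2.514


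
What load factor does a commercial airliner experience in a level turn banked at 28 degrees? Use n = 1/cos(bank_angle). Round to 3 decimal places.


Step 1: Convert 28 degrees to radians = 0.488692
Step 2: cos(28 deg) = 0.882948
Step 3: n = 1 / 0.882948 = 1.133

1.133


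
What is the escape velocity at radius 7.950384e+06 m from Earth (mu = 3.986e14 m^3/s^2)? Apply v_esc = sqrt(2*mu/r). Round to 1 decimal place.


Step 1: 2*mu/r = 2 * 3.986e14 / 7.950384e+06 = 100271886.2385
Step 2: v_esc = sqrt(100271886.2385) = 10013.6 m/s

10013.6


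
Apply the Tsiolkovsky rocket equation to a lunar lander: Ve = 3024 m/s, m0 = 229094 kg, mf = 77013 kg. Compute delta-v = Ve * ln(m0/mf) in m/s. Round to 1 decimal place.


Step 1: Mass ratio m0/mf = 229094 / 77013 = 2.974745
Step 2: ln(2.974745) = 1.090158
Step 3: delta-v = 3024 * 1.090158 = 3296.6 m/s

3296.6


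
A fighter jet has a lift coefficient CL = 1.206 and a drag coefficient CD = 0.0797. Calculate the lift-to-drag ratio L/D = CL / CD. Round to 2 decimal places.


Step 1: L/D = CL / CD = 1.206 / 0.0797
Step 2: L/D = 15.13

15.13


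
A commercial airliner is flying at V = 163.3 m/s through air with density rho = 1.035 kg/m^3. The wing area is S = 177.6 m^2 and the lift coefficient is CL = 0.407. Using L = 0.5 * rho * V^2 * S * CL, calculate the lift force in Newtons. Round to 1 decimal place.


Step 1: Calculate dynamic pressure q = 0.5 * 1.035 * 163.3^2 = 0.5 * 1.035 * 26666.89 = 13800.1156 Pa
Step 2: Multiply by wing area and lift coefficient: L = 13800.1156 * 177.6 * 0.407
Step 3: L = 2450900.5261 * 0.407 = 997516.5 N

997516.5


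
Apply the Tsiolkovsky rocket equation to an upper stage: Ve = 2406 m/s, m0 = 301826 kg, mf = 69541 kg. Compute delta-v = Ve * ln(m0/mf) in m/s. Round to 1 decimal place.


Step 1: Mass ratio m0/mf = 301826 / 69541 = 4.34026
Step 2: ln(4.34026) = 1.467934
Step 3: delta-v = 2406 * 1.467934 = 3531.8 m/s

3531.8


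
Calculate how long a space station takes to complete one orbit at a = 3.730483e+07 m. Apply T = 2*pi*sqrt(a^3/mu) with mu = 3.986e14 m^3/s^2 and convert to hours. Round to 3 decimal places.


Step 1: a^3 / mu = 5.191528e+22 / 3.986e14 = 1.302441e+08
Step 2: sqrt(1.302441e+08) = 11412.4517 s
Step 3: T = 2*pi * 11412.4517 = 71706.55 s
Step 4: T in hours = 71706.55 / 3600 = 19.918 hours

19.918


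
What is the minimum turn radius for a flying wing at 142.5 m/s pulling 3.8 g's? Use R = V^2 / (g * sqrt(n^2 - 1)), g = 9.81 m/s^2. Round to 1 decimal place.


Step 1: V^2 = 142.5^2 = 20306.25
Step 2: n^2 - 1 = 3.8^2 - 1 = 13.44
Step 3: sqrt(13.44) = 3.666061
Step 4: R = 20306.25 / (9.81 * 3.666061) = 564.6 m

564.6


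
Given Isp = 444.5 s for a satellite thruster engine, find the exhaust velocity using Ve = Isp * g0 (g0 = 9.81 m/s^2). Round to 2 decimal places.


Step 1: Ve = Isp * g0 = 444.5 * 9.81
Step 2: Ve = 4360.55 m/s

4360.55


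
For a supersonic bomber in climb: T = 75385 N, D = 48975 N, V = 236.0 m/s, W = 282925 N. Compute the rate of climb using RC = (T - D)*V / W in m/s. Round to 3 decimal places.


Step 1: Excess thrust = T - D = 75385 - 48975 = 26410 N
Step 2: Excess power = 26410 * 236.0 = 6232760.0 W
Step 3: RC = 6232760.0 / 282925 = 22.030 m/s

22.030


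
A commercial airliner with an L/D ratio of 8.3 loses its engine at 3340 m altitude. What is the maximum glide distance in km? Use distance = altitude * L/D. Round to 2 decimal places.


Step 1: Glide distance = altitude * L/D = 3340 * 8.3 = 27722.0 m
Step 2: Convert to km: 27722.0 / 1000 = 27.72 km

27.72


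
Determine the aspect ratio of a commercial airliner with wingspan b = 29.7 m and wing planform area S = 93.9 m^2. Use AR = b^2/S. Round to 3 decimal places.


Step 1: b^2 = 29.7^2 = 882.09
Step 2: AR = 882.09 / 93.9 = 9.394

9.394


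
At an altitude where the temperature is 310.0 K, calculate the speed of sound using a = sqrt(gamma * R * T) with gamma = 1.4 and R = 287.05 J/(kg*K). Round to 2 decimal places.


Step 1: gamma * R * T = 1.4 * 287.05 * 310.0 = 124579.7
Step 2: a = sqrt(124579.7) = 352.96 m/s

352.96


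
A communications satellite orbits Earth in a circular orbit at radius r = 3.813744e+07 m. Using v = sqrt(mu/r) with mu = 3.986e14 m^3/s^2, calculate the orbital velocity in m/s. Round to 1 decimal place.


Step 1: mu / r = 3.986e14 / 3.813744e+07 = 10451671.6382
Step 2: v = sqrt(10451671.6382) = 3232.9 m/s

3232.9


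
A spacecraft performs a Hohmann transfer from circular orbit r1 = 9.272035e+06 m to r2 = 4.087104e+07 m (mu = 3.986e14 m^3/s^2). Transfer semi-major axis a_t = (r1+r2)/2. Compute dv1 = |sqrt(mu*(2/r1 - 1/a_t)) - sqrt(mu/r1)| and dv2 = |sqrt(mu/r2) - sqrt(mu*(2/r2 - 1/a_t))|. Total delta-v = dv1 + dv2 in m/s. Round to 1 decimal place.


Step 1: Transfer semi-major axis a_t = (9.272035e+06 + 4.087104e+07) / 2 = 2.507154e+07 m
Step 2: v1 (circular at r1) = sqrt(mu/r1) = 6556.64 m/s
Step 3: v_t1 = sqrt(mu*(2/r1 - 1/a_t)) = 8371.41 m/s
Step 4: dv1 = |8371.41 - 6556.64| = 1814.77 m/s
Step 5: v2 (circular at r2) = 3122.92 m/s, v_t2 = 1899.14 m/s
Step 6: dv2 = |3122.92 - 1899.14| = 1223.78 m/s
Step 7: Total delta-v = 1814.77 + 1223.78 = 3038.5 m/s

3038.5


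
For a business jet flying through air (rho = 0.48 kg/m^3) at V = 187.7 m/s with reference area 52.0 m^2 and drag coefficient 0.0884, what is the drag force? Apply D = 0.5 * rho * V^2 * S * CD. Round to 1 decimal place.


Step 1: Dynamic pressure q = 0.5 * 0.48 * 187.7^2 = 8455.5096 Pa
Step 2: Drag D = q * S * CD = 8455.5096 * 52.0 * 0.0884
Step 3: D = 38868.3 N

38868.3


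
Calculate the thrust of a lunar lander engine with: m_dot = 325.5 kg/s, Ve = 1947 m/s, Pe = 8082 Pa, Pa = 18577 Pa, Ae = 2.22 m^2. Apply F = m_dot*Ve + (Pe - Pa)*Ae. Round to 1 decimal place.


Step 1: Momentum thrust = m_dot * Ve = 325.5 * 1947 = 633748.5 N
Step 2: Pressure thrust = (Pe - Pa) * Ae = (8082 - 18577) * 2.22 = -23298.90 N
Step 3: Total thrust F = 633748.5 + -23298.90 = 610449.6 N

610449.6


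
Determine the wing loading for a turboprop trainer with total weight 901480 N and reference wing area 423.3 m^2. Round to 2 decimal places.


Step 1: Wing loading = W / S = 901480 / 423.3
Step 2: Wing loading = 2129.65 N/m^2

2129.65


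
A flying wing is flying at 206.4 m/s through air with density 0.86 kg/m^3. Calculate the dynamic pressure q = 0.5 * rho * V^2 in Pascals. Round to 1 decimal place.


Step 1: V^2 = 206.4^2 = 42600.96
Step 2: q = 0.5 * 0.86 * 42600.96
Step 3: q = 18318.4 Pa

18318.4


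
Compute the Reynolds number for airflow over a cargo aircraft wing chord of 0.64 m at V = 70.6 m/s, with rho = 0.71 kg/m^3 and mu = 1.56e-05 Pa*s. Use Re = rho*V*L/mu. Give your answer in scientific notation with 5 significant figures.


Step 1: Numerator = rho * V * L = 0.71 * 70.6 * 0.64 = 32.08064
Step 2: Re = 32.08064 / 1.56e-05
Step 3: Re = 2.0565e+06

2.0565e+06


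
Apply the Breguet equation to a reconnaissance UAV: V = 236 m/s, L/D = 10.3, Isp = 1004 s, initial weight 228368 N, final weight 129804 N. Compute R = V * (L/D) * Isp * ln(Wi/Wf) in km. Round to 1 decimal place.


Step 1: Coefficient = V * (L/D) * Isp = 236 * 10.3 * 1004 = 2440523.2 m
Step 2: Wi/Wf = 228368 / 129804 = 1.759329
Step 3: ln(1.759329) = 0.564933
Step 4: R = 2440523.2 * 0.564933 = 1378731.5 m = 1378.7 km

1378.7


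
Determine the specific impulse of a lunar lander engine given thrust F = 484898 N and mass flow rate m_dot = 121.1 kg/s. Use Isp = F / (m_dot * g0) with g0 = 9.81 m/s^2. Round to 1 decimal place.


Step 1: m_dot * g0 = 121.1 * 9.81 = 1187.99
Step 2: Isp = 484898 / 1187.99 = 408.2 s

408.2


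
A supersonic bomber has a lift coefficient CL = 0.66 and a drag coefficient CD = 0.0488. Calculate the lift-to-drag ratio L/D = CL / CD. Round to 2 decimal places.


Step 1: L/D = CL / CD = 0.66 / 0.0488
Step 2: L/D = 13.52

13.52


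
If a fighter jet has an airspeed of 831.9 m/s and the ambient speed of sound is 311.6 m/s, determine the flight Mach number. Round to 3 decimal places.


Step 1: M = V / a = 831.9 / 311.6
Step 2: M = 2.670

2.670


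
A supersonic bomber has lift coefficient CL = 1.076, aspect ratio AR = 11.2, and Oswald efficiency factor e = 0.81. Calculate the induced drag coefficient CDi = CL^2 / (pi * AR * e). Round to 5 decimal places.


Step 1: CL^2 = 1.076^2 = 1.157776
Step 2: pi * AR * e = 3.14159 * 11.2 * 0.81 = 28.500529
Step 3: CDi = 1.157776 / 28.500529 = 0.04062

0.04062


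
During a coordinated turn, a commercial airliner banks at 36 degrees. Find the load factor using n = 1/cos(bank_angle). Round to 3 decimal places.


Step 1: Convert 36 degrees to radians = 0.628319
Step 2: cos(36 deg) = 0.809017
Step 3: n = 1 / 0.809017 = 1.236

1.236


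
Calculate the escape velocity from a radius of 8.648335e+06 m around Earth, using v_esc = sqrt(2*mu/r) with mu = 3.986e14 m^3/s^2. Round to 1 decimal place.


Step 1: 2*mu/r = 2 * 3.986e14 / 8.648335e+06 = 92179592.9506
Step 2: v_esc = sqrt(92179592.9506) = 9601.0 m/s

9601.0


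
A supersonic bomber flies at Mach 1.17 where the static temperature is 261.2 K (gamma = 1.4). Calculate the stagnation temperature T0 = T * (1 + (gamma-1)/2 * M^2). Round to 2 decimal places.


Step 1: (gamma-1)/2 = 0.2
Step 2: M^2 = 1.3689
Step 3: 1 + 0.2 * 1.3689 = 1.27378
Step 4: T0 = 261.2 * 1.27378 = 332.71 K

332.71


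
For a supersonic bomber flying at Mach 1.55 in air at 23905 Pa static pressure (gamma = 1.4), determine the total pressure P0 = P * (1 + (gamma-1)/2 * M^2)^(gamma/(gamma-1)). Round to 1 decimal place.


Step 1: (gamma-1)/2 * M^2 = 0.2 * 2.4025 = 0.4805
Step 2: 1 + 0.4805 = 1.4805
Step 3: Exponent gamma/(gamma-1) = 3.5
Step 4: P0 = 23905 * 1.4805^3.5 = 94388.3 Pa

94388.3


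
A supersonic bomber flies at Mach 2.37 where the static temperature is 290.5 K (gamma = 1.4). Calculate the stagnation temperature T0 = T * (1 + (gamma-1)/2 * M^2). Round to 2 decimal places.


Step 1: (gamma-1)/2 = 0.2
Step 2: M^2 = 5.6169
Step 3: 1 + 0.2 * 5.6169 = 2.12338
Step 4: T0 = 290.5 * 2.12338 = 616.84 K

616.84


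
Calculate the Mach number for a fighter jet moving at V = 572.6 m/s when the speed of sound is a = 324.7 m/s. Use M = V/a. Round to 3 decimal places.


Step 1: M = V / a = 572.6 / 324.7
Step 2: M = 1.763

1.763


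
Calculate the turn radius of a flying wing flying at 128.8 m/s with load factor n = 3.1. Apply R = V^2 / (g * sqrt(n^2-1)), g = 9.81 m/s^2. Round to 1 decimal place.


Step 1: V^2 = 128.8^2 = 16589.44
Step 2: n^2 - 1 = 3.1^2 - 1 = 8.61
Step 3: sqrt(8.61) = 2.93428
Step 4: R = 16589.44 / (9.81 * 2.93428) = 576.3 m

576.3


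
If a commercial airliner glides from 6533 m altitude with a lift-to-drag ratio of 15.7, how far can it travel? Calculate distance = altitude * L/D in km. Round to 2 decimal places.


Step 1: Glide distance = altitude * L/D = 6533 * 15.7 = 102568.1 m
Step 2: Convert to km: 102568.1 / 1000 = 102.57 km

102.57


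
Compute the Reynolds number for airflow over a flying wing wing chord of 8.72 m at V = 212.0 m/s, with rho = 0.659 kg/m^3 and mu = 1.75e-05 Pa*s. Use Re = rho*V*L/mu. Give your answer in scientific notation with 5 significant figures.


Step 1: Numerator = rho * V * L = 0.659 * 212.0 * 8.72 = 1218.25376
Step 2: Re = 1218.25376 / 1.75e-05
Step 3: Re = 6.9615e+07

6.9615e+07


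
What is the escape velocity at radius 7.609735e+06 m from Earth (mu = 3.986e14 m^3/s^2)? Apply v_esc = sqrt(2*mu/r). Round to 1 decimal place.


Step 1: 2*mu/r = 2 * 3.986e14 / 7.609735e+06 = 104760546.8522
Step 2: v_esc = sqrt(104760546.8522) = 10235.3 m/s

10235.3


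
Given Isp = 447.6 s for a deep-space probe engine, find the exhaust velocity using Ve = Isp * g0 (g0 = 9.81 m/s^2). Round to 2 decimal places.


Step 1: Ve = Isp * g0 = 447.6 * 9.81
Step 2: Ve = 4390.96 m/s

4390.96


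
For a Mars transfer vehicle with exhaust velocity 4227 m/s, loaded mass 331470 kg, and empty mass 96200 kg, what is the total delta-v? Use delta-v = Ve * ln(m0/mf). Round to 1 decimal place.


Step 1: Mass ratio m0/mf = 331470 / 96200 = 3.445634
Step 2: ln(3.445634) = 1.237108
Step 3: delta-v = 4227 * 1.237108 = 5229.3 m/s

5229.3


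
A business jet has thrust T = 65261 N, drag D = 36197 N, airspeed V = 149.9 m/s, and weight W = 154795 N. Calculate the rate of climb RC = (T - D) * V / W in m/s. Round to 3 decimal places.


Step 1: Excess thrust = T - D = 65261 - 36197 = 29064 N
Step 2: Excess power = 29064 * 149.9 = 4356693.6 W
Step 3: RC = 4356693.6 / 154795 = 28.145 m/s

28.145


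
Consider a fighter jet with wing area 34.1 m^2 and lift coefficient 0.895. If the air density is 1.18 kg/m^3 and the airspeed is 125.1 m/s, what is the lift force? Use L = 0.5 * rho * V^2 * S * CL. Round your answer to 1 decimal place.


Step 1: Calculate dynamic pressure q = 0.5 * 1.18 * 125.1^2 = 0.5 * 1.18 * 15650.01 = 9233.5059 Pa
Step 2: Multiply by wing area and lift coefficient: L = 9233.5059 * 34.1 * 0.895
Step 3: L = 314862.5512 * 0.895 = 281802.0 N

281802.0


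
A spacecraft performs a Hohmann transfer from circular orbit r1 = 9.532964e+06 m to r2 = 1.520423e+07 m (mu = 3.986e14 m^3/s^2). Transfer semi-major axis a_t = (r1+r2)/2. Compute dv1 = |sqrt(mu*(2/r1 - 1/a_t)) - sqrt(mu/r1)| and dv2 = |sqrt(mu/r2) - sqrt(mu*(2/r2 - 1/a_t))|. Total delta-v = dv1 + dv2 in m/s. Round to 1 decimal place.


Step 1: Transfer semi-major axis a_t = (9.532964e+06 + 1.520423e+07) / 2 = 1.236860e+07 m
Step 2: v1 (circular at r1) = sqrt(mu/r1) = 6466.28 m/s
Step 3: v_t1 = sqrt(mu*(2/r1 - 1/a_t)) = 7169.3 m/s
Step 4: dv1 = |7169.3 - 6466.28| = 703.02 m/s
Step 5: v2 (circular at r2) = 5120.19 m/s, v_t2 = 4495.11 m/s
Step 6: dv2 = |5120.19 - 4495.11| = 625.09 m/s
Step 7: Total delta-v = 703.02 + 625.09 = 1328.1 m/s

1328.1


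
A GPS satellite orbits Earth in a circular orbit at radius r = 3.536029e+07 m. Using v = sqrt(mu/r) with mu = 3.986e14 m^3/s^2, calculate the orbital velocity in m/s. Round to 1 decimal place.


Step 1: mu / r = 3.986e14 / 3.536029e+07 = 11272531.9843
Step 2: v = sqrt(11272531.9843) = 3357.5 m/s

3357.5


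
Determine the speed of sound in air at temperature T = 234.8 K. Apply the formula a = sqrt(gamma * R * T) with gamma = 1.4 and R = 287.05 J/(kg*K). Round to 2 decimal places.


Step 1: gamma * R * T = 1.4 * 287.05 * 234.8 = 94359.076
Step 2: a = sqrt(94359.076) = 307.18 m/s

307.18


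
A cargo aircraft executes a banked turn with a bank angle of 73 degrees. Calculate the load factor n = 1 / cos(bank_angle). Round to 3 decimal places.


Step 1: Convert 73 degrees to radians = 1.27409
Step 2: cos(73 deg) = 0.292372
Step 3: n = 1 / 0.292372 = 3.420

3.420


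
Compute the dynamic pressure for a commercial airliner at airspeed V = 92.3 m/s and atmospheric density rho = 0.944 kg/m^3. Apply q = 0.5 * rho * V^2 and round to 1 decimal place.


Step 1: V^2 = 92.3^2 = 8519.29
Step 2: q = 0.5 * 0.944 * 8519.29
Step 3: q = 4021.1 Pa

4021.1


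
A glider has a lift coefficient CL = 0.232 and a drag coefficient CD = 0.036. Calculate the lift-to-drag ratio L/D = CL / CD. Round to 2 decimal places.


Step 1: L/D = CL / CD = 0.232 / 0.036
Step 2: L/D = 6.44

6.44


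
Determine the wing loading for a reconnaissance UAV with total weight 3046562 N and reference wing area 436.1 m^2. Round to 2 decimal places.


Step 1: Wing loading = W / S = 3046562 / 436.1
Step 2: Wing loading = 6985.93 N/m^2

6985.93


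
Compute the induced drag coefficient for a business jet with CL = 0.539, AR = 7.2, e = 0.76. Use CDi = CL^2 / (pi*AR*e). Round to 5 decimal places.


Step 1: CL^2 = 0.539^2 = 0.290521
Step 2: pi * AR * e = 3.14159 * 7.2 * 0.76 = 17.190795
Step 3: CDi = 0.290521 / 17.190795 = 0.01690

0.01690


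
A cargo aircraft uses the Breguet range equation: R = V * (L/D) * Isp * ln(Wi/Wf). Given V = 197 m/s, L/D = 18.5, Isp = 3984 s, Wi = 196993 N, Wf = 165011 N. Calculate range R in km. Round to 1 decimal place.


Step 1: Coefficient = V * (L/D) * Isp = 197 * 18.5 * 3984 = 14519688.0 m
Step 2: Wi/Wf = 196993 / 165011 = 1.193817
Step 3: ln(1.193817) = 0.177156
Step 4: R = 14519688.0 * 0.177156 = 2572250.7 m = 2572.3 km

2572.3


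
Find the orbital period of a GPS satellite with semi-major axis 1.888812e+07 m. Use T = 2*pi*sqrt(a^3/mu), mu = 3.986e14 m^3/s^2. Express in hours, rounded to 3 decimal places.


Step 1: a^3 / mu = 6.738546e+21 / 3.986e14 = 1.690553e+07
Step 2: sqrt(1.690553e+07) = 4111.634 s
Step 3: T = 2*pi * 4111.634 = 25834.16 s
Step 4: T in hours = 25834.16 / 3600 = 7.176 hours

7.176


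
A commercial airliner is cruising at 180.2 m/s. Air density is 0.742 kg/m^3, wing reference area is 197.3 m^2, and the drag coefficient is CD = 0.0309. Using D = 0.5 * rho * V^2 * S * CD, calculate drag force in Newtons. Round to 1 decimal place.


Step 1: Dynamic pressure q = 0.5 * 0.742 * 180.2^2 = 12047.1268 Pa
Step 2: Drag D = q * S * CD = 12047.1268 * 197.3 * 0.0309
Step 3: D = 73446.2 N

73446.2


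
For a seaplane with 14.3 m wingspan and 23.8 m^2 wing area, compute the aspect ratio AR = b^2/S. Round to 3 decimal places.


Step 1: b^2 = 14.3^2 = 204.49
Step 2: AR = 204.49 / 23.8 = 8.592

8.592


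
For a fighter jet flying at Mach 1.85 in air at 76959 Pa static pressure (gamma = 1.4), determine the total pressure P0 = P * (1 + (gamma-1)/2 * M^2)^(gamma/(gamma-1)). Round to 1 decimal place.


Step 1: (gamma-1)/2 * M^2 = 0.2 * 3.4225 = 0.6845
Step 2: 1 + 0.6845 = 1.6845
Step 3: Exponent gamma/(gamma-1) = 3.5
Step 4: P0 = 76959 * 1.6845^3.5 = 477428.1 Pa

477428.1


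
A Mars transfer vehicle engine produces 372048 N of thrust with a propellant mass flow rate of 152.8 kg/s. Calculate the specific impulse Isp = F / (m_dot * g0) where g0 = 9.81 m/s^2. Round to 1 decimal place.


Step 1: m_dot * g0 = 152.8 * 9.81 = 1498.97
Step 2: Isp = 372048 / 1498.97 = 248.2 s

248.2


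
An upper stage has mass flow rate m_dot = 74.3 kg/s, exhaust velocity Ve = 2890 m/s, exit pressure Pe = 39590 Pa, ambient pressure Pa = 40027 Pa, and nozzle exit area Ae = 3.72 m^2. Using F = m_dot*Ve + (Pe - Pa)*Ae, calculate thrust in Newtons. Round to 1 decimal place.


Step 1: Momentum thrust = m_dot * Ve = 74.3 * 2890 = 214727.0 N
Step 2: Pressure thrust = (Pe - Pa) * Ae = (39590 - 40027) * 3.72 = -1625.64 N
Step 3: Total thrust F = 214727.0 + -1625.64 = 213101.4 N

213101.4
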